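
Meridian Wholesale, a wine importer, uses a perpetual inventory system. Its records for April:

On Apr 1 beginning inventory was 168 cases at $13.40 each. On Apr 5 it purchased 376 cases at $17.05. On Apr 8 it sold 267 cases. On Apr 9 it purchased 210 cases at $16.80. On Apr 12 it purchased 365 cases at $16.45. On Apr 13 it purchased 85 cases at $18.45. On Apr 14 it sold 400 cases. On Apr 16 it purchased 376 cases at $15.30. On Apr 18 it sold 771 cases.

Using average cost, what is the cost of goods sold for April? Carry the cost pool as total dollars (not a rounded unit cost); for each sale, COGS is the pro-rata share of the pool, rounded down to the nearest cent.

After Apr 1: 168 on hand, pool $2,251.20 (≈ $13.4000 each)
After Apr 5: 544 on hand, pool $8,662.00 (≈ $15.9228 each)
Apr 8, sell 267: 267/544 × $8,662.00 → $4,251.38
After Apr 9: 487 on hand, pool $7,938.62 (≈ $16.3011 each)
After Apr 12: 852 on hand, pool $13,942.87 (≈ $16.3649 each)
After Apr 13: 937 on hand, pool $15,511.12 (≈ $16.5540 each)
Apr 14, sell 400: 400/937 × $15,511.12 → $6,621.60
After Apr 16: 913 on hand, pool $14,642.32 (≈ $16.0376 each)
Apr 18, sell 771: 771/913 × $14,642.32 → $12,364.98
Total COGS = $4,251.38 + $6,621.60 + $12,364.98 = $23,237.96
Ending inventory (cost pool remaining) = $2,277.34

COGS = $23,237.96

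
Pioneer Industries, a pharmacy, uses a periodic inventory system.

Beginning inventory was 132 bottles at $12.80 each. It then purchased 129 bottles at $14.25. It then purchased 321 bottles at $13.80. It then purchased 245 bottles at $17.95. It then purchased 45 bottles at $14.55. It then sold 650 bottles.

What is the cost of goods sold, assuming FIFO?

COGS = $9,178.25

Sale 1 (650) [FIFO — oldest first]: 132 @ $12.80 + 129 @ $14.25 + 321 @ $13.80 + 68 @ $17.95 = $9,178.25
Ending inventory: 177 @ $17.95 + 45 @ $14.55 = $3,831.90
Check: goods available $13,010.15 = COGS $9,178.25 + ending $3,831.90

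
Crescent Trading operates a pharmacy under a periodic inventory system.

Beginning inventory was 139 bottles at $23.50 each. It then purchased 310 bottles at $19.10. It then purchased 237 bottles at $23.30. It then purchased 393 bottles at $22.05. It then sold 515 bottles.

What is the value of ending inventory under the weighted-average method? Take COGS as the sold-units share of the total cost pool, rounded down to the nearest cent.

Ending inventory = $12,218.39

Sale 1, sell 515: 515/1079 × $23,375.25 → $11,156.86
Ending inventory (cost pool remaining) = $12,218.39
Check: goods available $23,375.25 = COGS $11,156.86 + ending $12,218.39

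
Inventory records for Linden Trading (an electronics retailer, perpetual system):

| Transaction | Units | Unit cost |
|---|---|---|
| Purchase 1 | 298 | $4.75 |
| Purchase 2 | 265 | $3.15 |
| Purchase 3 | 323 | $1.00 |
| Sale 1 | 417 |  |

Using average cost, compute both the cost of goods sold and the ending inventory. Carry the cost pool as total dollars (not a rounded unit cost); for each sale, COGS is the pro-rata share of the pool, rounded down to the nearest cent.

After Purchase 1: 298 on hand, pool $1,415.50 (≈ $4.7500 each)
After Purchase 2: 563 on hand, pool $2,250.25 (≈ $3.9969 each)
After Purchase 3: 886 on hand, pool $2,573.25 (≈ $2.9043 each)
Sale 1, sell 417: 417/886 × $2,573.25 → $1,211.11
Ending inventory (cost pool remaining) = $1,362.14

COGS = $1,211.11; ending inventory = $1,362.14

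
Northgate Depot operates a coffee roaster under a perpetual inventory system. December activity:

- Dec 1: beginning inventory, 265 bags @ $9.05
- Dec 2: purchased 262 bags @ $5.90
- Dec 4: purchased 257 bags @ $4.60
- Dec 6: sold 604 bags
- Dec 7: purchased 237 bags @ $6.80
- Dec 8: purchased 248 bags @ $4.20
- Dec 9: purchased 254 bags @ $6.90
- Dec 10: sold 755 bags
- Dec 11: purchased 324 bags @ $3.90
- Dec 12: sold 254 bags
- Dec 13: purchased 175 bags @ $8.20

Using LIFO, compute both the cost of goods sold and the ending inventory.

COGS = $9,038.45; ending inventory = $3,192.20

Dec 6, 604 sold [LIFO — newest first]: 257 @ $4.60 + 262 @ $5.90 + 85 @ $9.05 = $3,497.25
Dec 10, 755 sold [LIFO — newest first]: 254 @ $6.90 + 248 @ $4.20 + 237 @ $6.80 + 16 @ $9.05 = $4,550.60
Dec 12, 254 sold [LIFO — newest first]: 254 @ $3.90 = $990.60
Total COGS = $3,497.25 + $4,550.60 + $990.60 = $9,038.45
Ending inventory: 164 @ $9.05 + 70 @ $3.90 + 175 @ $8.20 = $3,192.20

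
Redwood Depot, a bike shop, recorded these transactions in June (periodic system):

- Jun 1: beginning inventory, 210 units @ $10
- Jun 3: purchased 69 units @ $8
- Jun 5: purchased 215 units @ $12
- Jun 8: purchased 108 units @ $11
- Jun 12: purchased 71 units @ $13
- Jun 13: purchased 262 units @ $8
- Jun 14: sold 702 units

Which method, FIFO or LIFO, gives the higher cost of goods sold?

FIFO

FIFO COGS: 210 @ $10 + 69 @ $8 + 215 @ $12 + 108 @ $11 + 71 @ $13 + 29 @ $8 = $7,575
LIFO COGS: 262 @ $8 + 71 @ $13 + 108 @ $11 + 215 @ $12 + 46 @ $8 = $7,155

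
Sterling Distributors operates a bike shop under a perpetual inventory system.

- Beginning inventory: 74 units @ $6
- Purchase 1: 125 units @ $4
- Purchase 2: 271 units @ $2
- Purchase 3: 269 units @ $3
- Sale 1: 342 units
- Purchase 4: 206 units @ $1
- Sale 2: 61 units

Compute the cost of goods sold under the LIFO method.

COGS = $1,014

Sale 1 (342) [LIFO — newest first]: 269 @ $3 + 73 @ $2 = $953
Sale 2 (61) [LIFO — newest first]: 61 @ $1 = $61
Total COGS = $953 + $61 = $1,014
Ending inventory: 74 @ $6 + 125 @ $4 + 198 @ $2 + 145 @ $1 = $1,485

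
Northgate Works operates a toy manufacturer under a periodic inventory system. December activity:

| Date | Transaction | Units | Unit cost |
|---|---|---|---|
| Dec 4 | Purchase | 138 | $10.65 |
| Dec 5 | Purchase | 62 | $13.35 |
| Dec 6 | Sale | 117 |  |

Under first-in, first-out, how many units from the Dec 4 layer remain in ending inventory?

Dec 6, 117 sold [FIFO — oldest first]: 117 @ $10.65 = $1,246.05
Ending inventory: 21 @ $10.65 + 62 @ $13.35 = $1,051.35

21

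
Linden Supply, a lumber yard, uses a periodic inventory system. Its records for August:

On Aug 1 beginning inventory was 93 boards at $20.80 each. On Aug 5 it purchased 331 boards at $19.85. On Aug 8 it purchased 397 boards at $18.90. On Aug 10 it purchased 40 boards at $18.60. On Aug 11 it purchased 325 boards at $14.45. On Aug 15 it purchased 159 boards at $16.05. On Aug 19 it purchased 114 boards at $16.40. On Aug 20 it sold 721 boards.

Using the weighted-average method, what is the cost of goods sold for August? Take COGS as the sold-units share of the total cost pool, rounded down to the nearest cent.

Aug 20, sell 721: 721/1459 × $25,869.85 → $12,784.20
Ending inventory (cost pool remaining) = $13,085.65
Check: goods available $25,869.85 = COGS $12,784.20 + ending $13,085.65

COGS = $12,784.20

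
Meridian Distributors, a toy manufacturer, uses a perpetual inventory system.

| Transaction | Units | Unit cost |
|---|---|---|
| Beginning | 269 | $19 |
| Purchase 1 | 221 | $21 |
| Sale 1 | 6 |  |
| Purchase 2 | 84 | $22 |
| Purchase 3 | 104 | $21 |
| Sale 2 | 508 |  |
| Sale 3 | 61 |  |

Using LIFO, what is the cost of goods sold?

COGS = $11,827

Sale 1 (6) [LIFO — newest first]: 6 @ $21 = $126
Sale 2 (508) [LIFO — newest first]: 104 @ $21 + 84 @ $22 + 215 @ $21 + 105 @ $19 = $10,542
Sale 3 (61) [LIFO — newest first]: 61 @ $19 = $1,159
Total COGS = $126 + $10,542 + $1,159 = $11,827
Ending inventory: 103 @ $19 = $1,957
Check: goods available $13,784 = COGS $11,827 + ending $1,957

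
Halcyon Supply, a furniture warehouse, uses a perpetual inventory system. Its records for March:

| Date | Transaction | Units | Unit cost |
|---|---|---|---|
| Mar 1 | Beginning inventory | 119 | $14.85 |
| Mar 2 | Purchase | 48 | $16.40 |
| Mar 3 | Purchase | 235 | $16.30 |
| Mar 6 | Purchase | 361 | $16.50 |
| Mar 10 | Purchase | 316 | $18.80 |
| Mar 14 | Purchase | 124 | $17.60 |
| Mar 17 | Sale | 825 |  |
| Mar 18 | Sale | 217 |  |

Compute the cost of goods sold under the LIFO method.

Mar 17, 825 sold [LIFO — newest first]: 124 @ $17.60 + 316 @ $18.80 + 361 @ $16.50 + 24 @ $16.30 = $14,470.90
Mar 18, 217 sold [LIFO — newest first]: 211 @ $16.30 + 6 @ $16.40 = $3,537.70
Total COGS = $14,470.90 + $3,537.70 = $18,008.60
Ending inventory: 119 @ $14.85 + 42 @ $16.40 = $2,455.95

COGS = $18,008.60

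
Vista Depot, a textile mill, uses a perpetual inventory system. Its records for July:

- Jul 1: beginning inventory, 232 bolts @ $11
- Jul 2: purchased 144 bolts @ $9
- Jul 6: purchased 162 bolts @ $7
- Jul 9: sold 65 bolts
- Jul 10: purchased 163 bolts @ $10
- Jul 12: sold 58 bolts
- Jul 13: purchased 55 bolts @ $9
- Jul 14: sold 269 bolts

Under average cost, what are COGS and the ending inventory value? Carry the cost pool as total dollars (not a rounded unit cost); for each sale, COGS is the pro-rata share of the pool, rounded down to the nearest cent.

After Jul 1: 232 on hand, pool $2,552.00 (≈ $11.0000 each)
After Jul 2: 376 on hand, pool $3,848.00 (≈ $10.2340 each)
After Jul 6: 538 on hand, pool $4,982.00 (≈ $9.2602 each)
Jul 9, sell 65: 65/538 × $4,982.00 → $601.91
After Jul 10: 636 on hand, pool $6,010.09 (≈ $9.4498 each)
Jul 12, sell 58: 58/636 × $6,010.09 → $548.08
After Jul 13: 633 on hand, pool $5,957.01 (≈ $9.4108 each)
Jul 14, sell 269: 269/633 × $5,957.01 → $2,531.49
Total COGS = $601.91 + $548.08 + $2,531.49 = $3,681.48
Ending inventory (cost pool remaining) = $3,425.52

COGS = $3,681.48; ending inventory = $3,425.52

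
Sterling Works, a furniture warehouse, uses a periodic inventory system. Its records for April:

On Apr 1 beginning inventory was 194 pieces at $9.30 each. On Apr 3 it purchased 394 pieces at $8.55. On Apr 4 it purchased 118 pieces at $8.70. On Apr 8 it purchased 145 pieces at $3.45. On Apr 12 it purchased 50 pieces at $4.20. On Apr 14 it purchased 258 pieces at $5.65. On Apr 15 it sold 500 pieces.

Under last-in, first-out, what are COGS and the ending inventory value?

Apr 15, 500 sold [LIFO — newest first]: 258 @ $5.65 + 50 @ $4.20 + 145 @ $3.45 + 47 @ $8.70 = $2,576.85
Ending inventory: 194 @ $9.30 + 394 @ $8.55 + 71 @ $8.70 = $5,790.60

COGS = $2,576.85; ending inventory = $5,790.60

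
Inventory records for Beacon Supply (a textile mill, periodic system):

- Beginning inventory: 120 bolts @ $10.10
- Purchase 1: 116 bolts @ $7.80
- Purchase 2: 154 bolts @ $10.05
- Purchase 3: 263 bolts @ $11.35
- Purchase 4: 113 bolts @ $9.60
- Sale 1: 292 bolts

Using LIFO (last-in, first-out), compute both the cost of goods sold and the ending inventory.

Sale 1 (292) [LIFO — newest first]: 113 @ $9.60 + 179 @ $11.35 = $3,116.45
Ending inventory: 120 @ $10.10 + 116 @ $7.80 + 154 @ $10.05 + 84 @ $11.35 = $4,617.90
Check: goods available $7,734.35 = COGS $3,116.45 + ending $4,617.90

COGS = $3,116.45; ending inventory = $4,617.90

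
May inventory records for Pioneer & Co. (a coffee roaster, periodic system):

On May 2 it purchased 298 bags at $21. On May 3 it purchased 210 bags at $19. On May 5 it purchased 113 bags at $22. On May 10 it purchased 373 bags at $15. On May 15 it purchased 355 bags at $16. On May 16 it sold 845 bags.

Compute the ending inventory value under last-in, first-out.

Ending inventory = $10,172

May 16, 845 sold [LIFO — newest first]: 355 @ $16 + 373 @ $15 + 113 @ $22 + 4 @ $19 = $13,837
Ending inventory: 298 @ $21 + 206 @ $19 = $10,172
Check: goods available $24,009 = COGS $13,837 + ending $10,172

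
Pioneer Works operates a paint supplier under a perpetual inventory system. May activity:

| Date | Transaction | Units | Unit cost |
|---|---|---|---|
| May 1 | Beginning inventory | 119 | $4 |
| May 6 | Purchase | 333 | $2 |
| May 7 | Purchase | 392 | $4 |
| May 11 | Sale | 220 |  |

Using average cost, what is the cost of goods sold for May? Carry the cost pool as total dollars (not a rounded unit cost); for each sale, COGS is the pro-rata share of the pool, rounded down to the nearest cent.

After May 1: 119 on hand, pool $476.00 (≈ $4.0000 each)
After May 6: 452 on hand, pool $1,142.00 (≈ $2.5265 each)
After May 7: 844 on hand, pool $2,710.00 (≈ $3.2109 each)
May 11, sell 220: 220/844 × $2,710.00 → $706.39
Ending inventory (cost pool remaining) = $2,003.61

COGS = $706.39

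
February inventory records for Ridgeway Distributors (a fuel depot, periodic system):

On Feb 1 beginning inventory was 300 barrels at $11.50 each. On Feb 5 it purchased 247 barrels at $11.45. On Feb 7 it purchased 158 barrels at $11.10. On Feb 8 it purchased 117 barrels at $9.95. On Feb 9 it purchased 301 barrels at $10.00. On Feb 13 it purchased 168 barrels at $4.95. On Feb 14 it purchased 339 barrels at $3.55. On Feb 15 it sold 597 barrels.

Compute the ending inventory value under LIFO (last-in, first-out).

Feb 15, 597 sold [LIFO — newest first]: 339 @ $3.55 + 168 @ $4.95 + 90 @ $10.00 = $2,935.05
Ending inventory: 300 @ $11.50 + 247 @ $11.45 + 158 @ $11.10 + 117 @ $9.95 + 211 @ $10.00 = $11,306.10

Ending inventory = $11,306.10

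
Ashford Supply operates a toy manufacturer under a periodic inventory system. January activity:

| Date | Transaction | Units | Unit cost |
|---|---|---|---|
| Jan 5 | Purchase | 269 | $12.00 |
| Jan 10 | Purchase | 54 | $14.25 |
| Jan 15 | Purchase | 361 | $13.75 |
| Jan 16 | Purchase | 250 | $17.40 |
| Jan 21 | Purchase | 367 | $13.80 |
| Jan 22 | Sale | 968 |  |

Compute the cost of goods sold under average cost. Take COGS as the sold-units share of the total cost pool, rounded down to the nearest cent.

Jan 22, sell 968: 968/1301 × $18,375.85 → $13,672.42
Ending inventory (cost pool remaining) = $4,703.43

COGS = $13,672.42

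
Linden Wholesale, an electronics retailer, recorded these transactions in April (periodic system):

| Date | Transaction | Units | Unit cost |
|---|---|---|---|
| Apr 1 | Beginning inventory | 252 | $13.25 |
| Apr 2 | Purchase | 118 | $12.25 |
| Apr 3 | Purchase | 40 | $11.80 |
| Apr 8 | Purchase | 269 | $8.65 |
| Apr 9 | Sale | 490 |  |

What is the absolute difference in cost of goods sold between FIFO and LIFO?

FIFO COGS: 252 @ $13.25 + 118 @ $12.25 + 40 @ $11.80 + 80 @ $8.65 = $5,948.50
LIFO COGS: 269 @ $8.65 + 40 @ $11.80 + 118 @ $12.25 + 63 @ $13.25 = $5,079.10
Difference = |$5,948.50 − $5,079.10| = $869.40

$869.40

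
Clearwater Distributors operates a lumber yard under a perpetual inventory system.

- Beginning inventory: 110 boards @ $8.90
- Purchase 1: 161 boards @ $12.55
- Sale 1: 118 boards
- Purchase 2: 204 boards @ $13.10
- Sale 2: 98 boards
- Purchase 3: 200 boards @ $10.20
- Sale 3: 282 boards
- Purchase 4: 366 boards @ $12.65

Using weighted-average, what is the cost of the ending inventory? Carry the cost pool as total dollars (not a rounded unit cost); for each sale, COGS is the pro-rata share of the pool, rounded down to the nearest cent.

After Beginning: 110 on hand, pool $979.00 (≈ $8.9000 each)
After Purchase 1: 271 on hand, pool $2,999.55 (≈ $11.0685 each)
Sale 1, sell 118: 118/271 × $2,999.55 → $1,306.07
After Purchase 2: 357 on hand, pool $4,365.88 (≈ $12.2294 each)
Sale 2, sell 98: 98/357 × $4,365.88 → $1,198.47
After Purchase 3: 459 on hand, pool $5,207.41 (≈ $11.3451 each)
Sale 3, sell 282: 282/459 × $5,207.41 → $3,199.32
After Purchase 4: 543 on hand, pool $6,637.99 (≈ $12.2247 each)
Total COGS = $1,306.07 + $1,198.47 + $3,199.32 = $5,703.86
Ending inventory (cost pool remaining) = $6,637.99

Ending inventory = $6,637.99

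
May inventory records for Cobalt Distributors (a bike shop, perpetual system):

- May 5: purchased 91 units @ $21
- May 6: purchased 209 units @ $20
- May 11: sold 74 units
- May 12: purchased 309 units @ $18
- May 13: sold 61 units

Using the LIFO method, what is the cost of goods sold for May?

May 11, 74 sold [LIFO — newest first]: 74 @ $20 = $1,480
May 13, 61 sold [LIFO — newest first]: 61 @ $18 = $1,098
Total COGS = $1,480 + $1,098 = $2,578
Ending inventory: 91 @ $21 + 135 @ $20 + 248 @ $18 = $9,075
Check: goods available $11,653 = COGS $2,578 + ending $9,075

COGS = $2,578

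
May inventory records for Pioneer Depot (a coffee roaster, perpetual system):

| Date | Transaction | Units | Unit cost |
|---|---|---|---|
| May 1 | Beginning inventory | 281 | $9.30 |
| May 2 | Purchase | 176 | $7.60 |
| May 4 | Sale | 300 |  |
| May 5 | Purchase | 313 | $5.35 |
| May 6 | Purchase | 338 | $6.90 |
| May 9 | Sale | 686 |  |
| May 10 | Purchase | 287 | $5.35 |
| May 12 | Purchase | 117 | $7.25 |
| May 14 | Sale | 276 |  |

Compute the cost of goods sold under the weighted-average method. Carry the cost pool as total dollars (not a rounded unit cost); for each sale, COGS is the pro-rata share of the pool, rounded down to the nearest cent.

COGS = $8,823.46

After May 1: 281 on hand, pool $2,613.30 (≈ $9.3000 each)
After May 2: 457 on hand, pool $3,950.90 (≈ $8.6453 each)
May 4, sell 300: 300/457 × $3,950.90 → $2,593.58
After May 5: 470 on hand, pool $3,031.87 (≈ $6.4508 each)
After May 6: 808 on hand, pool $5,364.07 (≈ $6.6387 each)
May 9, sell 686: 686/808 × $5,364.07 → $4,554.14
After May 10: 409 on hand, pool $2,345.38 (≈ $5.7344 each)
After May 12: 526 on hand, pool $3,193.63 (≈ $6.0715 each)
May 14, sell 276: 276/526 × $3,193.63 → $1,675.74
Total COGS = $2,593.58 + $4,554.14 + $1,675.74 = $8,823.46
Ending inventory (cost pool remaining) = $1,517.89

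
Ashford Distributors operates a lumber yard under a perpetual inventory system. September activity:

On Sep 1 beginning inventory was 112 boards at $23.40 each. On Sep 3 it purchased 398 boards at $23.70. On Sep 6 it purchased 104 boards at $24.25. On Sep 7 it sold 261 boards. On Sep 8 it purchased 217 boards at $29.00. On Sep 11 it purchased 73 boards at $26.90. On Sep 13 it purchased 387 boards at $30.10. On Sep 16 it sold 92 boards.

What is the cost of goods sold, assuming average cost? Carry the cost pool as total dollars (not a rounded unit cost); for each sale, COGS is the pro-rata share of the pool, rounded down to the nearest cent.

After Sep 1: 112 on hand, pool $2,620.80 (≈ $23.4000 each)
After Sep 3: 510 on hand, pool $12,053.40 (≈ $23.6341 each)
After Sep 6: 614 on hand, pool $14,575.40 (≈ $23.7384 each)
Sep 7, sell 261: 261/614 × $14,575.40 → $6,195.73
After Sep 8: 570 on hand, pool $14,672.67 (≈ $25.7415 each)
After Sep 11: 643 on hand, pool $16,636.37 (≈ $25.8730 each)
After Sep 13: 1030 on hand, pool $28,285.07 (≈ $27.4612 each)
Sep 16, sell 92: 92/1030 × $28,285.07 → $2,526.43
Total COGS = $6,195.73 + $2,526.43 = $8,722.16
Ending inventory (cost pool remaining) = $25,758.64

COGS = $8,722.16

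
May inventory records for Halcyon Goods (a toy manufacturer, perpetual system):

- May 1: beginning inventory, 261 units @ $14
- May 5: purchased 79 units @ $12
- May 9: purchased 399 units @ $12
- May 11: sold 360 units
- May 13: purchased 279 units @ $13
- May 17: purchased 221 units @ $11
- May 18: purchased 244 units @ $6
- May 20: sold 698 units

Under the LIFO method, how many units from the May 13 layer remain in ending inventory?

May 11, 360 sold [LIFO — newest first]: 360 @ $12 = $4,320
May 20, 698 sold [LIFO — newest first]: 244 @ $6 + 221 @ $11 + 233 @ $13 = $6,924
Total COGS = $4,320 + $6,924 = $11,244
Ending inventory: 261 @ $14 + 79 @ $12 + 39 @ $12 + 46 @ $13 = $5,668

46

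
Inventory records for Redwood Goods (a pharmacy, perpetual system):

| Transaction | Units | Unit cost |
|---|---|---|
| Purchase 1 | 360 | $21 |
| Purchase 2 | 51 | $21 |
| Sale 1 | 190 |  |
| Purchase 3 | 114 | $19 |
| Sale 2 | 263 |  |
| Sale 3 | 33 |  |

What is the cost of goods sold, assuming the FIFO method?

Sale 1 (190) [FIFO — oldest first]: 190 @ $21 = $3,990
Sale 2 (263) [FIFO — oldest first]: 170 @ $21 + 51 @ $21 + 42 @ $19 = $5,439
Sale 3 (33) [FIFO — oldest first]: 33 @ $19 = $627
Total COGS = $3,990 + $5,439 + $627 = $10,056
Ending inventory: 39 @ $19 = $741
Check: goods available $10,797 = COGS $10,056 + ending $741

COGS = $10,056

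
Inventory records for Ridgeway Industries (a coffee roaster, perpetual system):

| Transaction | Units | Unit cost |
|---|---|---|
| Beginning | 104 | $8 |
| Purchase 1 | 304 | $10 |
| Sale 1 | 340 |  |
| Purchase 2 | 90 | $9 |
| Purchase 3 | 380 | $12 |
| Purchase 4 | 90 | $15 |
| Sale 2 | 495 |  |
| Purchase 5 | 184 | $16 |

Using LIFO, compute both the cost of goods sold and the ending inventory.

COGS = $9,463; ending inventory = $4,073

Sale 1 (340) [LIFO — newest first]: 304 @ $10 + 36 @ $8 = $3,328
Sale 2 (495) [LIFO — newest first]: 90 @ $15 + 380 @ $12 + 25 @ $9 = $6,135
Total COGS = $3,328 + $6,135 = $9,463
Ending inventory: 68 @ $8 + 65 @ $9 + 184 @ $16 = $4,073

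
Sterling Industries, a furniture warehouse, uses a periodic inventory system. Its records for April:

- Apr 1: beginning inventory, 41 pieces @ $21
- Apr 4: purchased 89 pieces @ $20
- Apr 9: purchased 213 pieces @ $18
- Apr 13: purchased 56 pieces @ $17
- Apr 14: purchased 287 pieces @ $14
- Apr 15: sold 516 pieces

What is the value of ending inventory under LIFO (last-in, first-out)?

Apr 15, 516 sold [LIFO — newest first]: 287 @ $14 + 56 @ $17 + 173 @ $18 = $8,084
Ending inventory: 41 @ $21 + 89 @ $20 + 40 @ $18 = $3,361

Ending inventory = $3,361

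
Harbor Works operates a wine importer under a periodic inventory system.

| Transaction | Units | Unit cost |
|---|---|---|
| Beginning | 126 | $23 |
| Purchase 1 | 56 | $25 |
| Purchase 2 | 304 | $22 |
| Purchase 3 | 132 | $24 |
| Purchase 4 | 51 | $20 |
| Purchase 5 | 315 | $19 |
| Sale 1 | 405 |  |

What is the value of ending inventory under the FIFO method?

Sale 1 (405) [FIFO — oldest first]: 126 @ $23 + 56 @ $25 + 223 @ $22 = $9,204
Ending inventory: 81 @ $22 + 132 @ $24 + 51 @ $20 + 315 @ $19 = $11,955

Ending inventory = $11,955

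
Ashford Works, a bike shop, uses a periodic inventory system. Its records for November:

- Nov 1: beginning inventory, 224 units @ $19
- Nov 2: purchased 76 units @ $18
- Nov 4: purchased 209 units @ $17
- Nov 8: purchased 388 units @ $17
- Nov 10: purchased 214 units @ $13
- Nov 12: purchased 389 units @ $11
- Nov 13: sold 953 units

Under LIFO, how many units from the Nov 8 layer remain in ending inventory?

38

Nov 13, 953 sold [LIFO — newest first]: 389 @ $11 + 214 @ $13 + 350 @ $17 = $13,011
Ending inventory: 224 @ $19 + 76 @ $18 + 209 @ $17 + 38 @ $17 = $9,823
Check: goods available $22,834 = COGS $13,011 + ending $9,823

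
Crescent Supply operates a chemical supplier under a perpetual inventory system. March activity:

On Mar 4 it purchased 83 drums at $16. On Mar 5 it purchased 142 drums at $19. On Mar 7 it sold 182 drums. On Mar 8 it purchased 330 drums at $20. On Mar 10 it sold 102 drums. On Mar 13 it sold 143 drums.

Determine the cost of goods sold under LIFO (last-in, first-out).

COGS = $8,238

Mar 7, 182 sold [LIFO — newest first]: 142 @ $19 + 40 @ $16 = $3,338
Mar 10, 102 sold [LIFO — newest first]: 102 @ $20 = $2,040
Mar 13, 143 sold [LIFO — newest first]: 143 @ $20 = $2,860
Total COGS = $3,338 + $2,040 + $2,860 = $8,238
Ending inventory: 43 @ $16 + 85 @ $20 = $2,388
Check: goods available $10,626 = COGS $8,238 + ending $2,388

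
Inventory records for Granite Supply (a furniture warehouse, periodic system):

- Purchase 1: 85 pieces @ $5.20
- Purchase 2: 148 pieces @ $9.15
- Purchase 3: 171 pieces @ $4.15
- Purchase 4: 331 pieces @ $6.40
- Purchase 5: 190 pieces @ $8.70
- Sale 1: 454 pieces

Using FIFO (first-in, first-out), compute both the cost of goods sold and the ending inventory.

COGS = $2,825.85; ending inventory = $3,451.40

Sale 1 (454) [FIFO — oldest first]: 85 @ $5.20 + 148 @ $9.15 + 171 @ $4.15 + 50 @ $6.40 = $2,825.85
Ending inventory: 281 @ $6.40 + 190 @ $8.70 = $3,451.40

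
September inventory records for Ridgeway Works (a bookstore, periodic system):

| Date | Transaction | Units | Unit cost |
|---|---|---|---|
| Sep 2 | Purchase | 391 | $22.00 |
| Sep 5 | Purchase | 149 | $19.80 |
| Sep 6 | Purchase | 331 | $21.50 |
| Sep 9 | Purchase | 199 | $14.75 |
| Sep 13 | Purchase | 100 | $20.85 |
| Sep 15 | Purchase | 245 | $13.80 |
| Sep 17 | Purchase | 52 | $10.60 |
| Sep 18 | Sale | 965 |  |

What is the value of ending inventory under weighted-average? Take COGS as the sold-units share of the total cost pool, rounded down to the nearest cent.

Ending inventory = $9,451.82

Sep 18, sell 965: 965/1467 × $27,621.15 → $18,169.33
Ending inventory (cost pool remaining) = $9,451.82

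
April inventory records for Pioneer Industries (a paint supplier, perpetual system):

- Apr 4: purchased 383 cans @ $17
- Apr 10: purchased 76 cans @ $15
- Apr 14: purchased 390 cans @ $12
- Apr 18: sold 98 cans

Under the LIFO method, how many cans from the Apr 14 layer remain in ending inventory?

Apr 18, 98 sold [LIFO — newest first]: 98 @ $12 = $1,176
Ending inventory: 383 @ $17 + 76 @ $15 + 292 @ $12 = $11,155
Check: goods available $12,331 = COGS $1,176 + ending $11,155

292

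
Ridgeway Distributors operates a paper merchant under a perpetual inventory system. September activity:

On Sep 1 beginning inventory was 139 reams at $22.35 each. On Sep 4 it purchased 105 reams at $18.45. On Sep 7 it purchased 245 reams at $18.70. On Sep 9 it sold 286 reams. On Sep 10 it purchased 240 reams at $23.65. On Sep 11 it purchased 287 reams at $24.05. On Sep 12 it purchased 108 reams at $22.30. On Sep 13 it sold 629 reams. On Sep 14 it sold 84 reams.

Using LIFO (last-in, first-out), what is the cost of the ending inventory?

Sep 9, 286 sold [LIFO — newest first]: 245 @ $18.70 + 41 @ $18.45 = $5,337.95
Sep 13, 629 sold [LIFO — newest first]: 108 @ $22.30 + 287 @ $24.05 + 234 @ $23.65 = $14,844.85
Sep 14, 84 sold [LIFO — newest first]: 6 @ $23.65 + 64 @ $18.45 + 14 @ $22.35 = $1,635.60
Total COGS = $5,337.95 + $14,844.85 + $1,635.60 = $21,818.40
Ending inventory: 125 @ $22.35 = $2,793.75
Check: goods available $24,612.15 = COGS $21,818.40 + ending $2,793.75

Ending inventory = $2,793.75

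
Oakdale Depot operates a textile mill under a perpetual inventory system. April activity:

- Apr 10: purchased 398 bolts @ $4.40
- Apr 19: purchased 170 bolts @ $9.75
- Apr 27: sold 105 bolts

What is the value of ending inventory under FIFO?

Apr 27, 105 sold [FIFO — oldest first]: 105 @ $4.40 = $462.00
Ending inventory: 293 @ $4.40 + 170 @ $9.75 = $2,946.70

Ending inventory = $2,946.70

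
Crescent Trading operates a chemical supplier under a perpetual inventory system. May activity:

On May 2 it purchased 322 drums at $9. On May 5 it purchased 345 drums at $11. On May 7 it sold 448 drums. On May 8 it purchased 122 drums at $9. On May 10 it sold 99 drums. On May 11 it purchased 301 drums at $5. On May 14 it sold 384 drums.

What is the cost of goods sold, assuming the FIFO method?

COGS = $8,501

May 7, 448 sold [FIFO — oldest first]: 322 @ $9 + 126 @ $11 = $4,284
May 10, 99 sold [FIFO — oldest first]: 99 @ $11 = $1,089
May 14, 384 sold [FIFO — oldest first]: 120 @ $11 + 122 @ $9 + 142 @ $5 = $3,128
Total COGS = $4,284 + $1,089 + $3,128 = $8,501
Ending inventory: 159 @ $5 = $795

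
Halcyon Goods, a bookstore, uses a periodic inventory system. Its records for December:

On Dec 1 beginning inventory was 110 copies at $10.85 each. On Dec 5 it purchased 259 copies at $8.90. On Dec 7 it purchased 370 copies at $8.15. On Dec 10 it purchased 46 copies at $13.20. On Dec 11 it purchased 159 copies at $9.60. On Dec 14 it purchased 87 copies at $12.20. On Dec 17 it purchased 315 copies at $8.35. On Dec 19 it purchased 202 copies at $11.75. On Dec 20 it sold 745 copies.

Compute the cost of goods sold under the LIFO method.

Dec 20, 745 sold [LIFO — newest first]: 202 @ $11.75 + 315 @ $8.35 + 87 @ $12.20 + 141 @ $9.60 = $7,418.75
Ending inventory: 110 @ $10.85 + 259 @ $8.90 + 370 @ $8.15 + 46 @ $13.20 + 18 @ $9.60 = $7,294.10

COGS = $7,418.75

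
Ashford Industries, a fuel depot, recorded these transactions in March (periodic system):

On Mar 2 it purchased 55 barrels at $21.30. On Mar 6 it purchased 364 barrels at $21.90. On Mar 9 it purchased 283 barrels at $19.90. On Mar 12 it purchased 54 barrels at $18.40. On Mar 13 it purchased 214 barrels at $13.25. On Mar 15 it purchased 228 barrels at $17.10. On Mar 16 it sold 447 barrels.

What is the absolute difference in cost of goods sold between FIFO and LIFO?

FIFO COGS: 55 @ $21.30 + 364 @ $21.90 + 28 @ $19.90 = $9,700.30
LIFO COGS: 228 @ $17.10 + 214 @ $13.25 + 5 @ $18.40 = $6,826.30
Difference = |$9,700.30 − $6,826.30| = $2,874.00

$2,874.00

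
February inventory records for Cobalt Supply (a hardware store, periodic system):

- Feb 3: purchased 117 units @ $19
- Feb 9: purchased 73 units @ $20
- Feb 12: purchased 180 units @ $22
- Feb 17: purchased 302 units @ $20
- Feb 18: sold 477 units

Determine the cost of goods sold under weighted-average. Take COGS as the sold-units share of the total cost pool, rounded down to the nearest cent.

Feb 18, sell 477: 477/672 × $13,683.00 → $9,712.48
Ending inventory (cost pool remaining) = $3,970.52

COGS = $9,712.48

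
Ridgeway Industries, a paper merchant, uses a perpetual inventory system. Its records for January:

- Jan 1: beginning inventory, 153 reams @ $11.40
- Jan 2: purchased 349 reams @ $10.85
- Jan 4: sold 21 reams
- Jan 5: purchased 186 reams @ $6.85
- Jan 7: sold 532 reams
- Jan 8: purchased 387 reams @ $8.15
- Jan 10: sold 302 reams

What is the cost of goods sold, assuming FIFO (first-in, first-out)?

COGS = $8,166.00

Jan 4, 21 sold [FIFO — oldest first]: 21 @ $11.40 = $239.40
Jan 7, 532 sold [FIFO — oldest first]: 132 @ $11.40 + 349 @ $10.85 + 51 @ $6.85 = $5,640.80
Jan 10, 302 sold [FIFO — oldest first]: 135 @ $6.85 + 167 @ $8.15 = $2,285.80
Total COGS = $239.40 + $5,640.80 + $2,285.80 = $8,166.00
Ending inventory: 220 @ $8.15 = $1,793.00
Check: goods available $9,959.00 = COGS $8,166.00 + ending $1,793.00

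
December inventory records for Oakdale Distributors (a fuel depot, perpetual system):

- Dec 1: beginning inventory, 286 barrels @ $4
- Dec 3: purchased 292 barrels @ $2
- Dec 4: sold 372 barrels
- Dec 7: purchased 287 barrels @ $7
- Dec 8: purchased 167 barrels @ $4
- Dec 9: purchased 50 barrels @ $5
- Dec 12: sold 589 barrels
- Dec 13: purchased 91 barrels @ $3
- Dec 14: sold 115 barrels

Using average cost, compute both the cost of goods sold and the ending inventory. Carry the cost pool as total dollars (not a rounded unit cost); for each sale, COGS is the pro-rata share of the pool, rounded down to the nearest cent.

COGS = $4,526.82; ending inventory = $401.18

After Dec 1: 286 on hand, pool $1,144.00 (≈ $4.0000 each)
After Dec 3: 578 on hand, pool $1,728.00 (≈ $2.9896 each)
Dec 4, sell 372: 372/578 × $1,728.00 → $1,112.13
After Dec 7: 493 on hand, pool $2,624.87 (≈ $5.3243 each)
After Dec 8: 660 on hand, pool $3,292.87 (≈ $4.9892 each)
After Dec 9: 710 on hand, pool $3,542.87 (≈ $4.9900 each)
Dec 12, sell 589: 589/710 × $3,542.87 → $2,939.08
After Dec 13: 212 on hand, pool $876.79 (≈ $4.1358 each)
Dec 14, sell 115: 115/212 × $876.79 → $475.61
Total COGS = $1,112.13 + $2,939.08 + $475.61 = $4,526.82
Ending inventory (cost pool remaining) = $401.18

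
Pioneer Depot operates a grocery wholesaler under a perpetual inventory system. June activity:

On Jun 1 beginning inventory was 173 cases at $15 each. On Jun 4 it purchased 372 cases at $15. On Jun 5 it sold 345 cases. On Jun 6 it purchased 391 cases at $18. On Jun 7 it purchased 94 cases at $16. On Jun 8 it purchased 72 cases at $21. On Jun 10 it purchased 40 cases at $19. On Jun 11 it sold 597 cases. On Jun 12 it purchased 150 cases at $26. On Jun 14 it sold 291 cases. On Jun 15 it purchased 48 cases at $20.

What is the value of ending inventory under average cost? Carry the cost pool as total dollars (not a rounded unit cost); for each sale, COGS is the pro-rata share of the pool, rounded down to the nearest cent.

Ending inventory = $2,201.79

After Jun 1: 173 on hand, pool $2,595.00 (≈ $15.0000 each)
After Jun 4: 545 on hand, pool $8,175.00 (≈ $15.0000 each)
Jun 5, sell 345: 345/545 × $8,175.00 → $5,175.00
After Jun 6: 591 on hand, pool $10,038.00 (≈ $16.9848 each)
After Jun 7: 685 on hand, pool $11,542.00 (≈ $16.8496 each)
After Jun 8: 757 on hand, pool $13,054.00 (≈ $17.2444 each)
After Jun 10: 797 on hand, pool $13,814.00 (≈ $17.3325 each)
Jun 11, sell 597: 597/797 × $13,814.00 → $10,347.50
After Jun 12: 350 on hand, pool $7,366.50 (≈ $21.0471 each)
Jun 14, sell 291: 291/350 × $7,366.50 → $6,124.71
After Jun 15: 107 on hand, pool $2,201.79 (≈ $20.5775 each)
Total COGS = $5,175.00 + $10,347.50 + $6,124.71 = $21,647.21
Ending inventory (cost pool remaining) = $2,201.79
Check: goods available $23,849.00 = COGS $21,647.21 + ending $2,201.79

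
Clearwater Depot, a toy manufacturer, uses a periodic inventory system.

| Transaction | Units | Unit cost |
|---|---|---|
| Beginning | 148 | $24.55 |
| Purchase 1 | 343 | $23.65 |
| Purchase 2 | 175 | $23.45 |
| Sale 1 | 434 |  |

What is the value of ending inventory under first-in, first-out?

Ending inventory = $5,451.80

Sale 1 (434) [FIFO — oldest first]: 148 @ $24.55 + 286 @ $23.65 = $10,397.30
Ending inventory: 57 @ $23.65 + 175 @ $23.45 = $5,451.80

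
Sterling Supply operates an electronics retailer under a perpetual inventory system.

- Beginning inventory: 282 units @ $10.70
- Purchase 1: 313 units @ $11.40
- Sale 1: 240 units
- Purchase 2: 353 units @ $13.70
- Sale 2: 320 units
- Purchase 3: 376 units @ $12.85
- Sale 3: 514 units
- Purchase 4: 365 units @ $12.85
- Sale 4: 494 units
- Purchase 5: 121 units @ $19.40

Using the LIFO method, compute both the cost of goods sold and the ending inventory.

Sale 1 (240) [LIFO — newest first]: 240 @ $11.40 = $2,736.00
Sale 2 (320) [LIFO — newest first]: 320 @ $13.70 = $4,384.00
Sale 3 (514) [LIFO — newest first]: 376 @ $12.85 + 33 @ $13.70 + 73 @ $11.40 + 32 @ $10.70 = $6,458.30
Sale 4 (494) [LIFO — newest first]: 365 @ $12.85 + 129 @ $10.70 = $6,070.55
Total COGS = $2,736.00 + $4,384.00 + $6,458.30 + $6,070.55 = $19,648.85
Ending inventory: 121 @ $10.70 + 121 @ $19.40 = $3,642.10

COGS = $19,648.85; ending inventory = $3,642.10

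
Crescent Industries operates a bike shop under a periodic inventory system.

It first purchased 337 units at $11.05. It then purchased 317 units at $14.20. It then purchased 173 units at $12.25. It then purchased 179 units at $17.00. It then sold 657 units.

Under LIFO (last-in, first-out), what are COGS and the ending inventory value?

Sale 1 (657) [LIFO — newest first]: 179 @ $17.00 + 173 @ $12.25 + 305 @ $14.20 = $9,493.25
Ending inventory: 337 @ $11.05 + 12 @ $14.20 = $3,894.25
Check: goods available $13,387.50 = COGS $9,493.25 + ending $3,894.25

COGS = $9,493.25; ending inventory = $3,894.25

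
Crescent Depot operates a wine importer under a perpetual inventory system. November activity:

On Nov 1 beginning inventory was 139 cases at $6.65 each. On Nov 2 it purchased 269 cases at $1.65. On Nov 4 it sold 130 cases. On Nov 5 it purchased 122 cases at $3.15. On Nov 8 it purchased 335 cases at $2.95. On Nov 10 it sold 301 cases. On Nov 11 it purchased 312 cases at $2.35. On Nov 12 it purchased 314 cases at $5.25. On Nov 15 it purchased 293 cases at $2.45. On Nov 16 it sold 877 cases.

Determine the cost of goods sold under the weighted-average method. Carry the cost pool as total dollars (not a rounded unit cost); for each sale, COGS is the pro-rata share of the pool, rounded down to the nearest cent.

After Nov 1: 139 on hand, pool $924.35 (≈ $6.6500 each)
After Nov 2: 408 on hand, pool $1,368.20 (≈ $3.3534 each)
Nov 4, sell 130: 130/408 × $1,368.20 → $435.94
After Nov 5: 400 on hand, pool $1,316.56 (≈ $3.2914 each)
After Nov 8: 735 on hand, pool $2,304.81 (≈ $3.1358 each)
Nov 10, sell 301: 301/735 × $2,304.81 → $943.87
After Nov 11: 746 on hand, pool $2,094.14 (≈ $2.8072 each)
After Nov 12: 1060 on hand, pool $3,742.64 (≈ $3.5308 each)
After Nov 15: 1353 on hand, pool $4,460.49 (≈ $3.2967 each)
Nov 16, sell 877: 877/1353 × $4,460.49 → $2,891.24
Total COGS = $435.94 + $943.87 + $2,891.24 = $4,271.05
Ending inventory (cost pool remaining) = $1,569.25
Check: goods available $5,840.30 = COGS $4,271.05 + ending $1,569.25

COGS = $4,271.05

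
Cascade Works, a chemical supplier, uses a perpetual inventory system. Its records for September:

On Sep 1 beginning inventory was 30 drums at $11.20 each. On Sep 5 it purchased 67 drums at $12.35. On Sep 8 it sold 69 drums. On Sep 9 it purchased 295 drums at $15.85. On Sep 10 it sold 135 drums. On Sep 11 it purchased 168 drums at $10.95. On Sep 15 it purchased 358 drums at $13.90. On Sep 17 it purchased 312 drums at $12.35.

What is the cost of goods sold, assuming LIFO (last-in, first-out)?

COGS = $2,989.60

Sep 8, 69 sold [LIFO — newest first]: 67 @ $12.35 + 2 @ $11.20 = $849.85
Sep 10, 135 sold [LIFO — newest first]: 135 @ $15.85 = $2,139.75
Total COGS = $849.85 + $2,139.75 = $2,989.60
Ending inventory: 28 @ $11.20 + 160 @ $15.85 + 168 @ $10.95 + 358 @ $13.90 + 312 @ $12.35 = $13,518.60
Check: goods available $16,508.20 = COGS $2,989.60 + ending $13,518.60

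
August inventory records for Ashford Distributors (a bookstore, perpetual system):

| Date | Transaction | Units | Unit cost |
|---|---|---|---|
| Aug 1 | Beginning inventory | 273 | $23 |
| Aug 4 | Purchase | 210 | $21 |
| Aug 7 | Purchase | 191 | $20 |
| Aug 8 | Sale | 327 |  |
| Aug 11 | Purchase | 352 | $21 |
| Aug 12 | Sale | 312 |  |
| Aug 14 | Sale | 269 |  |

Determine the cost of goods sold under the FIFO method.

COGS = $19,423

Aug 8, 327 sold [FIFO — oldest first]: 273 @ $23 + 54 @ $21 = $7,413
Aug 12, 312 sold [FIFO — oldest first]: 156 @ $21 + 156 @ $20 = $6,396
Aug 14, 269 sold [FIFO — oldest first]: 35 @ $20 + 234 @ $21 = $5,614
Total COGS = $7,413 + $6,396 + $5,614 = $19,423
Ending inventory: 118 @ $21 = $2,478
Check: goods available $21,901 = COGS $19,423 + ending $2,478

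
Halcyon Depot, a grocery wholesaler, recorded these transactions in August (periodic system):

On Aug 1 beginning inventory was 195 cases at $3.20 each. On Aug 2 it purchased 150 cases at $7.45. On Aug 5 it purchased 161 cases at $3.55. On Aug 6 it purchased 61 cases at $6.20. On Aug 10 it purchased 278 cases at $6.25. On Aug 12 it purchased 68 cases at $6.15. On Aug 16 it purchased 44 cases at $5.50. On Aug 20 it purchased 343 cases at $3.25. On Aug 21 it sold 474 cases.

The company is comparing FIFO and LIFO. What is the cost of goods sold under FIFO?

COGS = $2,199.45

FIFO COGS: 195 @ $3.20 + 150 @ $7.45 + 129 @ $3.55 = $2,199.45
LIFO COGS: 343 @ $3.25 + 44 @ $5.50 + 68 @ $6.15 + 19 @ $6.25 = $1,893.70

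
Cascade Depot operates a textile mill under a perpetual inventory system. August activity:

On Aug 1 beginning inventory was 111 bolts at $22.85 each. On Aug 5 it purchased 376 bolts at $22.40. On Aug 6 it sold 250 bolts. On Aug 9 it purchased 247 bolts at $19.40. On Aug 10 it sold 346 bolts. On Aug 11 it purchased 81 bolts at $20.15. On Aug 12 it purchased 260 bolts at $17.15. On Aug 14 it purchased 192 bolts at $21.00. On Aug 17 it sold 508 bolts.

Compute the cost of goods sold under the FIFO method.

Aug 6, 250 sold [FIFO — oldest first]: 111 @ $22.85 + 139 @ $22.40 = $5,649.95
Aug 10, 346 sold [FIFO — oldest first]: 237 @ $22.40 + 109 @ $19.40 = $7,423.40
Aug 17, 508 sold [FIFO — oldest first]: 138 @ $19.40 + 81 @ $20.15 + 260 @ $17.15 + 29 @ $21.00 = $9,377.35
Total COGS = $5,649.95 + $7,423.40 + $9,377.35 = $22,450.70
Ending inventory: 163 @ $21.00 = $3,423.00
Check: goods available $25,873.70 = COGS $22,450.70 + ending $3,423.00

COGS = $22,450.70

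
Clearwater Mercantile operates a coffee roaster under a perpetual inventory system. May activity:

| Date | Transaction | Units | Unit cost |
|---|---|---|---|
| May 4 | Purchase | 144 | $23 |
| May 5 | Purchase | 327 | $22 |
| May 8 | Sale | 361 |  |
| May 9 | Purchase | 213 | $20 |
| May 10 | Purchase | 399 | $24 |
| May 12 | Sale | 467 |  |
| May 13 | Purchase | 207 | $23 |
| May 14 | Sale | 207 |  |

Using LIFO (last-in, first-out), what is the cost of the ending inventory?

May 8, 361 sold [LIFO — newest first]: 327 @ $22 + 34 @ $23 = $7,976
May 12, 467 sold [LIFO — newest first]: 399 @ $24 + 68 @ $20 = $10,936
May 14, 207 sold [LIFO — newest first]: 207 @ $23 = $4,761
Total COGS = $7,976 + $10,936 + $4,761 = $23,673
Ending inventory: 110 @ $23 + 145 @ $20 = $5,430
Check: goods available $29,103 = COGS $23,673 + ending $5,430

Ending inventory = $5,430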